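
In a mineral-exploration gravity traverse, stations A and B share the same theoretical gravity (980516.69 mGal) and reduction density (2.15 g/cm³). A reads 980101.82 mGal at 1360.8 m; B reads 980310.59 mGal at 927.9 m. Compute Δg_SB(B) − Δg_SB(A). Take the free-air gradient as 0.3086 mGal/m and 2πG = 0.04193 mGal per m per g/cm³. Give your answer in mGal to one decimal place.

114.2

Δg_SB(A) = 980101.82 − 980516.69 + 0.3086×1360.8 − 0.04193×2.15×1360.8 = -117.60 mGal
Δg_SB(B) = 980310.59 − 980516.69 + 0.3086×927.9 − 0.04193×2.15×927.9 = -3.40 mGal
Difference = -3.40 − (-117.60) = 114.20 mGal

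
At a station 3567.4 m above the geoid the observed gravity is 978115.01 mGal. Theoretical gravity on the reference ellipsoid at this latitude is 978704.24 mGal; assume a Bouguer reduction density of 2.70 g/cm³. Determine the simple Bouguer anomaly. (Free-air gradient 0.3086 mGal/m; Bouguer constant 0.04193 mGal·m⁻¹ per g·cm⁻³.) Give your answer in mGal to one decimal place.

107.8

Free-air correction = 0.3086 × 3567.4 = 1100.90 mGal
Free-air anomaly = 978115.01 − 978704.24 + (1100.90) = 511.67 mGal
Bouguer slab correction = 0.04193 × 2.70 × 3567.4 = 403.87 mGal
Simple Bouguer anomaly = 511.67 − (403.87) = 107.80 mGal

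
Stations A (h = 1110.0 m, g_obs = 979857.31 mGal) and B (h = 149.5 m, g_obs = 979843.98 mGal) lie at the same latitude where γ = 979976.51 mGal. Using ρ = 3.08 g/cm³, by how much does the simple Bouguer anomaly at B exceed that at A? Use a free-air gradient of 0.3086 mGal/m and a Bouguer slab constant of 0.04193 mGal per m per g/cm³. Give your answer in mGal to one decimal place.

Δg_SB(A) = 979857.31 − 979976.51 + 0.3086×1110.0 − 0.04193×3.08×1110.0 = 80.00 mGal
Δg_SB(B) = 979843.98 − 979976.51 + 0.3086×149.5 − 0.04193×3.08×149.5 = -105.70 mGal
Difference = -105.70 − (80.00) = -185.70 mGal

-185.7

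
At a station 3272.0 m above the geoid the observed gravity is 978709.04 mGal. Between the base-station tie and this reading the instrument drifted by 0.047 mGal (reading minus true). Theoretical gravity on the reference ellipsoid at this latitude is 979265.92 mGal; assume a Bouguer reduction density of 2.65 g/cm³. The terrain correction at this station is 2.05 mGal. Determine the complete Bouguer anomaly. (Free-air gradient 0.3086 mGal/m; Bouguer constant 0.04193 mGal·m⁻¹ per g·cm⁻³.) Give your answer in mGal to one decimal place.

Drift-corrected reading = 978709.04 − (0.047) = 978708.993 mGal
Free-air correction = 0.3086 × 3272.0 = 1009.74 mGal
Free-air anomaly = 978708.993 − 979265.92 + (1009.74) = 452.813 mGal
Bouguer slab correction = 0.04193 × 2.65 × 3272.0 = 363.57 mGal
Simple Bouguer anomaly = 452.813 − (363.57) = 89.243 mGal
Complete Bouguer anomaly = 89.243 + 2.05 = 91.293 mGal

91.3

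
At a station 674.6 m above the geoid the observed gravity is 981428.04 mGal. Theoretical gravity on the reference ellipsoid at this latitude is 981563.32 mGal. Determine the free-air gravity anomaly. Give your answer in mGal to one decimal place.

72.9

Free-air correction = 0.3086 × 674.6 = 208.18 mGal
Free-air anomaly = 981428.04 − 981563.32 + (208.18) = 72.90 mGal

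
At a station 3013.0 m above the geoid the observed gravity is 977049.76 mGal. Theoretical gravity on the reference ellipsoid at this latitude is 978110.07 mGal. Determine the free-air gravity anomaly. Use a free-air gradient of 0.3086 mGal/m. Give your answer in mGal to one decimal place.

Free-air correction = 0.3086 × 3013.0 = 929.81 mGal
Free-air anomaly = 977049.76 − 978110.07 + (929.81) = -130.50 mGal

-130.5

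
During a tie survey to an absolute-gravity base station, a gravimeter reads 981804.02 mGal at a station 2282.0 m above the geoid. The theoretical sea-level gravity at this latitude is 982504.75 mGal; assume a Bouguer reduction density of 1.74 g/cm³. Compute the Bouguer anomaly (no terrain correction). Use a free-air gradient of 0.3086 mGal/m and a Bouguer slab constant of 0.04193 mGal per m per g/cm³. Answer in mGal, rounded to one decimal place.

Free-air correction = 0.3086 × 2282.0 = 704.23 mGal
Free-air anomaly = 981804.02 − 982504.75 + (704.23) = 3.50 mGal
Bouguer slab correction = 0.04193 × 1.74 × 2282.0 = 166.49 mGal
Simple Bouguer anomaly = 3.50 − (166.49) = -162.99 mGal

-163.0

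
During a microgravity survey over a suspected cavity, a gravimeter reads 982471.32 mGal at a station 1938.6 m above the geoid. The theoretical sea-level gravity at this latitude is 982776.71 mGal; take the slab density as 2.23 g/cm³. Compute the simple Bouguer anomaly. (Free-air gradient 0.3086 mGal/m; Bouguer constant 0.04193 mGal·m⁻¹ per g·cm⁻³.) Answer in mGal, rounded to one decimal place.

Free-air correction = 0.3086 × 1938.6 = 598.25 mGal
Free-air anomaly = 982471.32 − 982776.71 + (598.25) = 292.86 mGal
Bouguer slab correction = 0.04193 × 2.23 × 1938.6 = 181.27 mGal
Simple Bouguer anomaly = 292.86 − (181.27) = 111.59 mGal

111.6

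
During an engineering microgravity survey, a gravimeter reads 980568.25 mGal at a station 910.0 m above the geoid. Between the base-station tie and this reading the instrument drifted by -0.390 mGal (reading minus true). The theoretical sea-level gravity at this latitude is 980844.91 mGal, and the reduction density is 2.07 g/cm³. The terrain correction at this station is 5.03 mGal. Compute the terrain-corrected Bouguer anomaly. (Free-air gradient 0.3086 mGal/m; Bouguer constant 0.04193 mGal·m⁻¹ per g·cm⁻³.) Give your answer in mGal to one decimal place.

-69.4

Drift-corrected reading = 980568.25 − (-0.390) = 980568.640 mGal
Free-air correction = 0.3086 × 910.0 = 280.83 mGal
Free-air anomaly = 980568.640 − 980844.91 + (280.83) = 4.560 mGal
Bouguer slab correction = 0.04193 × 2.07 × 910.0 = 78.98 mGal
Simple Bouguer anomaly = 4.560 − (78.98) = -74.420 mGal
Complete Bouguer anomaly = -74.420 + 5.03 = -69.390 mGal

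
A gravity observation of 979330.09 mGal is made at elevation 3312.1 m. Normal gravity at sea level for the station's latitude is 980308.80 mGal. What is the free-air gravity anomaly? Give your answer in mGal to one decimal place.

43.4

Free-air correction = 0.3086 × 3312.1 = 1022.11 mGal
Free-air anomaly = 979330.09 − 980308.80 + (1022.11) = 43.40 mGal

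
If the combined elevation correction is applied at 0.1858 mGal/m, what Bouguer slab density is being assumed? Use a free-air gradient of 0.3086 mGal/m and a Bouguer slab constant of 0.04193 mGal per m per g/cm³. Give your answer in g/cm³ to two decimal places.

2.93

0.1858 = 0.3086 − 0.04193 × ρ
ρ = (0.3086 − 0.1858) / 0.04193 = 2.93 g/cm³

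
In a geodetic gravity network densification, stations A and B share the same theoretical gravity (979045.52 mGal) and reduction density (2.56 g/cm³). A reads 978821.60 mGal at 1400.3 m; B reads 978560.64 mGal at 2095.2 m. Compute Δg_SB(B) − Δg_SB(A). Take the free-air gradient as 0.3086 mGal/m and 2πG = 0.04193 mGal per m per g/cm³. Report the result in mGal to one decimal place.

Δg_SB(A) = 978821.60 − 979045.52 + 0.3086×1400.3 − 0.04193×2.56×1400.3 = 57.90 mGal
Δg_SB(B) = 978560.64 − 979045.52 + 0.3086×2095.2 − 0.04193×2.56×2095.2 = -63.20 mGal
Difference = -63.20 − (57.90) = -121.10 mGal

-121.1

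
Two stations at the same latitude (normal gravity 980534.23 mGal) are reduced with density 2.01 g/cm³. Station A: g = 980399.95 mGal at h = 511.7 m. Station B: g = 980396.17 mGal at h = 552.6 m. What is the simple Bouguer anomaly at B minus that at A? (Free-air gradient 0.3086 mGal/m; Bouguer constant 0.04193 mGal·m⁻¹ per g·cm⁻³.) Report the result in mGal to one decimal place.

Δg_SB(A) = 980399.95 − 980534.23 + 0.3086×511.7 − 0.04193×2.01×511.7 = -19.50 mGal
Δg_SB(B) = 980396.17 − 980534.23 + 0.3086×552.6 − 0.04193×2.01×552.6 = -14.10 mGal
Difference = -14.10 − (-19.50) = 5.40 mGal

5.4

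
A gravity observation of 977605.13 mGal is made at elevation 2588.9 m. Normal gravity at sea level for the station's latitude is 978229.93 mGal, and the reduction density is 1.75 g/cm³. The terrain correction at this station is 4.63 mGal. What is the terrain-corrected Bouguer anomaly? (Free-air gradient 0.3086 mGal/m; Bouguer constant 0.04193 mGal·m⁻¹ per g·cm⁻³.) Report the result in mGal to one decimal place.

Free-air correction = 0.3086 × 2588.9 = 798.93 mGal
Free-air anomaly = 977605.13 − 978229.93 + (798.93) = 174.13 mGal
Bouguer slab correction = 0.04193 × 1.75 × 2588.9 = 189.97 mGal
Simple Bouguer anomaly = 174.13 − (189.97) = -15.84 mGal
Complete Bouguer anomaly = -15.84 + 4.63 = -11.21 mGal

-11.2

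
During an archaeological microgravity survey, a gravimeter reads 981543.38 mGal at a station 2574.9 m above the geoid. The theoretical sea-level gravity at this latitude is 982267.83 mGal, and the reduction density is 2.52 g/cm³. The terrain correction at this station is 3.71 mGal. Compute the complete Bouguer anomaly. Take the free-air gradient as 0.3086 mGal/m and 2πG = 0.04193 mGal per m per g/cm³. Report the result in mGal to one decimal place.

-198.2

Free-air correction = 0.3086 × 2574.9 = 794.61 mGal
Free-air anomaly = 981543.38 − 982267.83 + (794.61) = 70.16 mGal
Bouguer slab correction = 0.04193 × 2.52 × 2574.9 = 272.07 mGal
Simple Bouguer anomaly = 70.16 − (272.07) = -201.91 mGal
Complete Bouguer anomaly = -201.91 + 3.71 = -198.20 mGal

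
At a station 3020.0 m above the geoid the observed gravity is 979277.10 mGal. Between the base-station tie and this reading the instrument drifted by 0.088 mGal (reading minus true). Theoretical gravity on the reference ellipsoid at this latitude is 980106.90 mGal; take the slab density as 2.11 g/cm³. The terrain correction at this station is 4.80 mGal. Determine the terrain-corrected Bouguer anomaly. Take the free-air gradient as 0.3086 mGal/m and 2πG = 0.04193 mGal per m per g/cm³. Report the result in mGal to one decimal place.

-160.3

Drift-corrected reading = 979277.10 − (0.088) = 979277.012 mGal
Free-air correction = 0.3086 × 3020.0 = 931.97 mGal
Free-air anomaly = 979277.012 − 980106.90 + (931.97) = 102.082 mGal
Bouguer slab correction = 0.04193 × 2.11 × 3020.0 = 267.19 mGal
Simple Bouguer anomaly = 102.082 − (267.19) = -165.108 mGal
Complete Bouguer anomaly = -165.108 + 4.80 = -160.308 mGal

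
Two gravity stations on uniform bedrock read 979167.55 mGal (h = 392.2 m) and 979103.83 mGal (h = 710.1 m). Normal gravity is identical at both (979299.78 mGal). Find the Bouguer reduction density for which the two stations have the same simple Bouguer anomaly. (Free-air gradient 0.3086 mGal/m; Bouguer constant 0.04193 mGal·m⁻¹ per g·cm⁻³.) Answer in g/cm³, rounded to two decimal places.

Δg_obs = 979103.83 − 979167.55 = -63.72 mGal over Δh = 710.1 − 392.2 = 317.9 m
Equal Bouguer anomalies ⇒ Δg_obs + (0.3086 − 0.04193ρ)·Δh = 0
0.3086 − 0.04193ρ = −Δg_obs/Δh = 0.20044
ρ = (0.3086 − 0.20044) / 0.04193 = 2.58 g/cm³

2.58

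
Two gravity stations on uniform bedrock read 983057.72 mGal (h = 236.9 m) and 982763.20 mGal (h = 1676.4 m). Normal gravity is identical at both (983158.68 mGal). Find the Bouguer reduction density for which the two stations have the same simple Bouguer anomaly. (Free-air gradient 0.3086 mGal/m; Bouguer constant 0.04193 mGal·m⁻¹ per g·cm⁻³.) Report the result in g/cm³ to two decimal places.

Δg_obs = 982763.20 − 983057.72 = -294.52 mGal over Δh = 1676.4 − 236.9 = 1439.5 m
Equal Bouguer anomalies ⇒ Δg_obs + (0.3086 − 0.04193ρ)·Δh = 0
0.3086 − 0.04193ρ = −Δg_obs/Δh = 0.20460
ρ = (0.3086 − 0.20460) / 0.04193 = 2.48 g/cm³

2.48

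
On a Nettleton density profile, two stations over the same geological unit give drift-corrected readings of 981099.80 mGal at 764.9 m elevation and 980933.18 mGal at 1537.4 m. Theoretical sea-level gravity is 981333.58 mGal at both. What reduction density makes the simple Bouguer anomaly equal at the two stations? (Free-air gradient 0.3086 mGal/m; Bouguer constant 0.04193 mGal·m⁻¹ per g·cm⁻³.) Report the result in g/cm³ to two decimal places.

2.22

Δg_obs = 980933.18 − 981099.80 = -166.62 mGal over Δh = 1537.4 − 764.9 = 772.5 m
Equal Bouguer anomalies ⇒ Δg_obs + (0.3086 − 0.04193ρ)·Δh = 0
0.3086 − 0.04193ρ = −Δg_obs/Δh = 0.21569
ρ = (0.3086 − 0.21569) / 0.04193 = 2.22 g/cm³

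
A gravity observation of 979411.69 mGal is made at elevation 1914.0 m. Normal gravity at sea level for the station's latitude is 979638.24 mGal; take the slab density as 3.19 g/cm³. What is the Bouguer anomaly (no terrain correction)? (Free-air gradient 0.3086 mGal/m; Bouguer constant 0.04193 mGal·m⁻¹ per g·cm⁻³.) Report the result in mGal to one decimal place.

108.1

Free-air correction = 0.3086 × 1914.0 = 590.66 mGal
Free-air anomaly = 979411.69 − 979638.24 + (590.66) = 364.11 mGal
Bouguer slab correction = 0.04193 × 3.19 × 1914.0 = 256.01 mGal
Simple Bouguer anomaly = 364.11 − (256.01) = 108.10 mGal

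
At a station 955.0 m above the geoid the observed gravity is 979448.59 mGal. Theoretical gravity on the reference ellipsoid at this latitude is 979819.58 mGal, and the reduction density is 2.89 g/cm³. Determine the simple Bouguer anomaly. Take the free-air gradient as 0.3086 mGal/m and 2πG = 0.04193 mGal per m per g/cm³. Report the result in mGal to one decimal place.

Free-air correction = 0.3086 × 955.0 = 294.71 mGal
Free-air anomaly = 979448.59 − 979819.58 + (294.71) = -76.28 mGal
Bouguer slab correction = 0.04193 × 2.89 × 955.0 = 115.72 mGal
Simple Bouguer anomaly = -76.28 − (115.72) = -192.00 mGal

-192.0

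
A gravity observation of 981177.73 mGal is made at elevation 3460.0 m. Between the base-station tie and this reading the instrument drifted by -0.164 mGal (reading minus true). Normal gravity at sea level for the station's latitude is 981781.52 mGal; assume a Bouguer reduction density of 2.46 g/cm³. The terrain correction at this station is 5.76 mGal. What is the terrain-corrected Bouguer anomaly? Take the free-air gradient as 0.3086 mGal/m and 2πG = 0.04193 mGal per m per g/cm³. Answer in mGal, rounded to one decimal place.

Drift-corrected reading = 981177.73 − (-0.164) = 981177.894 mGal
Free-air correction = 0.3086 × 3460.0 = 1067.76 mGal
Free-air anomaly = 981177.894 − 981781.52 + (1067.76) = 464.134 mGal
Bouguer slab correction = 0.04193 × 2.46 × 3460.0 = 356.89 mGal
Simple Bouguer anomaly = 464.134 − (356.89) = 107.244 mGal
Complete Bouguer anomaly = 107.244 + 5.76 = 113.004 mGal

113.0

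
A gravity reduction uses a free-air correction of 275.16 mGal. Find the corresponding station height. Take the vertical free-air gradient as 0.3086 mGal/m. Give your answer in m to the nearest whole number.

h = 275.16 / 0.3086 = 891.64 m

892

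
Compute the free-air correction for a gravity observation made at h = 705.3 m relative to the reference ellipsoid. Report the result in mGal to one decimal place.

217.7

Free-air correction = 0.3086 × 705.3 = 217.7 mGal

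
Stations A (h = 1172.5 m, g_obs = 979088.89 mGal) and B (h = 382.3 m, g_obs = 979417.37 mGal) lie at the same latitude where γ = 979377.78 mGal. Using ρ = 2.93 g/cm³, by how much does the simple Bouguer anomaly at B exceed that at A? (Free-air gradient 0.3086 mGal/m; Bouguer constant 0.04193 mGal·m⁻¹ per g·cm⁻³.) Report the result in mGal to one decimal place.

181.7

Δg_SB(A) = 979088.89 − 979377.78 + 0.3086×1172.5 − 0.04193×2.93×1172.5 = -71.10 mGal
Δg_SB(B) = 979417.37 − 979377.78 + 0.3086×382.3 − 0.04193×2.93×382.3 = 110.60 mGal
Difference = 110.60 − (-71.10) = 181.70 mGal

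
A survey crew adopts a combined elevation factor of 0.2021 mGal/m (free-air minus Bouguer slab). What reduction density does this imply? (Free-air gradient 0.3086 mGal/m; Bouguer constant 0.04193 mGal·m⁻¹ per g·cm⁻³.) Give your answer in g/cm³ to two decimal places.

0.2021 = 0.3086 − 0.04193 × ρ
ρ = (0.3086 − 0.2021) / 0.04193 = 2.54 g/cm³

2.54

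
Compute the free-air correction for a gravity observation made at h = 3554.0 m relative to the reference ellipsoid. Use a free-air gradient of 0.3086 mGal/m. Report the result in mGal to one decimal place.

1096.8

Free-air correction = 0.3086 × 3554.0 = 1096.8 mGal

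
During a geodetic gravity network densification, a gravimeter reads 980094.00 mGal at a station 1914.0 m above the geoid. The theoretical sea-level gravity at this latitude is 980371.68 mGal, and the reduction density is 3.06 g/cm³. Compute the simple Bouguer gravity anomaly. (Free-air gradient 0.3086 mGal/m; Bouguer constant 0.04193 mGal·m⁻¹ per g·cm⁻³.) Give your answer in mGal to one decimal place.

Free-air correction = 0.3086 × 1914.0 = 590.66 mGal
Free-air anomaly = 980094.00 − 980371.68 + (590.66) = 312.98 mGal
Bouguer slab correction = 0.04193 × 3.06 × 1914.0 = 245.58 mGal
Simple Bouguer anomaly = 312.98 − (245.58) = 67.40 mGal

67.4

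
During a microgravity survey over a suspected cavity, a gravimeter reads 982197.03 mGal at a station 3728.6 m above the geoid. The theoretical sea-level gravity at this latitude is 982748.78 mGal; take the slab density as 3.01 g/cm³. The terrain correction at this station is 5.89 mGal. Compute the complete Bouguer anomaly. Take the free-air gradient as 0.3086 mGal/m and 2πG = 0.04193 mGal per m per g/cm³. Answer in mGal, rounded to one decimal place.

Free-air correction = 0.3086 × 3728.6 = 1150.65 mGal
Free-air anomaly = 982197.03 − 982748.78 + (1150.65) = 598.90 mGal
Bouguer slab correction = 0.04193 × 3.01 × 3728.6 = 470.58 mGal
Simple Bouguer anomaly = 598.90 − (470.58) = 128.32 mGal
Complete Bouguer anomaly = 128.32 + 5.89 = 134.21 mGal

134.2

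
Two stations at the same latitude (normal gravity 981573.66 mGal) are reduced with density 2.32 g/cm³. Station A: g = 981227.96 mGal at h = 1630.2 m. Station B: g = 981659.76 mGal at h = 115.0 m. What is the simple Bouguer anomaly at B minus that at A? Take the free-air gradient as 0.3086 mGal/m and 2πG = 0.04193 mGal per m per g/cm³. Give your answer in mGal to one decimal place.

Δg_SB(A) = 981227.96 − 981573.66 + 0.3086×1630.2 − 0.04193×2.32×1630.2 = -1.20 mGal
Δg_SB(B) = 981659.76 − 981573.66 + 0.3086×115.0 − 0.04193×2.32×115.0 = 110.40 mGal
Difference = 110.40 − (-1.20) = 111.60 mGal

111.6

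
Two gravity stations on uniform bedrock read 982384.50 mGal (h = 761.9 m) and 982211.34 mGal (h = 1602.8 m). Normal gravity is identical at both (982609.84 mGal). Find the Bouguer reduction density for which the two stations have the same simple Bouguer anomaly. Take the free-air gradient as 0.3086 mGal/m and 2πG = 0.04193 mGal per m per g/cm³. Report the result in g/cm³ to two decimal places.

2.45

Δg_obs = 982211.34 − 982384.50 = -173.16 mGal over Δh = 1602.8 − 761.9 = 840.9 m
Equal Bouguer anomalies ⇒ Δg_obs + (0.3086 − 0.04193ρ)·Δh = 0
0.3086 − 0.04193ρ = −Δg_obs/Δh = 0.20592
ρ = (0.3086 − 0.20592) / 0.04193 = 2.45 g/cm³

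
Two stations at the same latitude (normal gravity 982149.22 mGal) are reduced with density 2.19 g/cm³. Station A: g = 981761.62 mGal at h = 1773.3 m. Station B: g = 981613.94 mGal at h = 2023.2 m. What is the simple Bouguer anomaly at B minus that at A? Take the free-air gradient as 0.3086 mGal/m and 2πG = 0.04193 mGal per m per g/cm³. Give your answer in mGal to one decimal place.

-93.5

Δg_SB(A) = 981761.62 − 982149.22 + 0.3086×1773.3 − 0.04193×2.19×1773.3 = -3.20 mGal
Δg_SB(B) = 981613.94 − 982149.22 + 0.3086×2023.2 − 0.04193×2.19×2023.2 = -96.70 mGal
Difference = -96.70 − (-3.20) = -93.50 mGal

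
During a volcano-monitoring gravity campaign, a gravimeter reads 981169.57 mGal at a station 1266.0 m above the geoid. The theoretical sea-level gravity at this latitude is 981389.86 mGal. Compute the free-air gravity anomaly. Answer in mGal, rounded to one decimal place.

170.4

Free-air correction = 0.3086 × 1266.0 = 390.69 mGal
Free-air anomaly = 981169.57 − 981389.86 + (390.69) = 170.40 mGal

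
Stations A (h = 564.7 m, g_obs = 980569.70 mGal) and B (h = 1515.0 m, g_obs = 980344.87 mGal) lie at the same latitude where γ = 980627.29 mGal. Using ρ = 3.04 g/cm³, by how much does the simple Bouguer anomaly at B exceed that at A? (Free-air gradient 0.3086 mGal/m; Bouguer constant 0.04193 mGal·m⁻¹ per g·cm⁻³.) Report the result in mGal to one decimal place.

Δg_SB(A) = 980569.70 − 980627.29 + 0.3086×564.7 − 0.04193×3.04×564.7 = 44.70 mGal
Δg_SB(B) = 980344.87 − 980627.29 + 0.3086×1515.0 − 0.04193×3.04×1515.0 = -8.00 mGal
Difference = -8.00 − (44.70) = -52.70 mGal

-52.7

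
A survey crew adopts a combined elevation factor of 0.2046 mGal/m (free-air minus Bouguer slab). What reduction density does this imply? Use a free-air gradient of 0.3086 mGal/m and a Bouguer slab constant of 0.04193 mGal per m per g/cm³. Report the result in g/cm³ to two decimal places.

0.2046 = 0.3086 − 0.04193 × ρ
ρ = (0.3086 − 0.2046) / 0.04193 = 2.48 g/cm³

2.48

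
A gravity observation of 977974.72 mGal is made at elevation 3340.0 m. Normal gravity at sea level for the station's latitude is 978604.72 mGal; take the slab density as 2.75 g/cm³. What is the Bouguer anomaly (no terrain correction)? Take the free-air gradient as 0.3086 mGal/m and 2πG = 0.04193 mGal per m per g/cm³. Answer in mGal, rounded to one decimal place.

15.6

Free-air correction = 0.3086 × 3340.0 = 1030.72 mGal
Free-air anomaly = 977974.72 − 978604.72 + (1030.72) = 400.72 mGal
Bouguer slab correction = 0.04193 × 2.75 × 3340.0 = 385.13 mGal
Simple Bouguer anomaly = 400.72 − (385.13) = 15.59 mGal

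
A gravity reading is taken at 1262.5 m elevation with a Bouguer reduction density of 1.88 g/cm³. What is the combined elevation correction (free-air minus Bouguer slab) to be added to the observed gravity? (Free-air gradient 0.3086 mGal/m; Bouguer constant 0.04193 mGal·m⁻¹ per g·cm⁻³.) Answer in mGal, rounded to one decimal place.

Combined gradient = 0.3086 − 0.04193 × 1.88 = 0.2297716 mGal/m
Combined elevation correction = 0.2297716 × 1262.5 = 290.1 mGal

290.1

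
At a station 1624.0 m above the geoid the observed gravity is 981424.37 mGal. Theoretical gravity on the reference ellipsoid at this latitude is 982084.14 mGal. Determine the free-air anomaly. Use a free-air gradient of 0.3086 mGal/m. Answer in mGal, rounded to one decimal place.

-158.6

Free-air correction = 0.3086 × 1624.0 = 501.17 mGal
Free-air anomaly = 981424.37 − 982084.14 + (501.17) = -158.60 mGal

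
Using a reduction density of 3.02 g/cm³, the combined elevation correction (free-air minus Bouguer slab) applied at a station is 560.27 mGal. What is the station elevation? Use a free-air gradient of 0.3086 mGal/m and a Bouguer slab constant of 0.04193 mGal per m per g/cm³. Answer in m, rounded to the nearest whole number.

3079

Combined gradient = 0.3086 − 0.04193 × 3.02 = 0.1819714 mGal/m
h = 560.27 / 0.1819714 = 3078.89 m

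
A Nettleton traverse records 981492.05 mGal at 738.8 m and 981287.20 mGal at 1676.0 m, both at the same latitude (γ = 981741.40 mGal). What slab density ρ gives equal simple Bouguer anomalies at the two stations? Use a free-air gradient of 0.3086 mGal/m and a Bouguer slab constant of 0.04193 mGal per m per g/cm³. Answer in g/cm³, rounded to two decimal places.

Δg_obs = 981287.20 − 981492.05 = -204.85 mGal over Δh = 1676.0 − 738.8 = 937.2 m
Equal Bouguer anomalies ⇒ Δg_obs + (0.3086 − 0.04193ρ)·Δh = 0
0.3086 − 0.04193ρ = −Δg_obs/Δh = 0.21858
ρ = (0.3086 − 0.21858) / 0.04193 = 2.15 g/cm³

2.15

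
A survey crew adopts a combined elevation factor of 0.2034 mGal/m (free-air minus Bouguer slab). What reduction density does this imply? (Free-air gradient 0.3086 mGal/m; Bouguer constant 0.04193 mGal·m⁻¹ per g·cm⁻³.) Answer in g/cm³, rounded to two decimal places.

0.2034 = 0.3086 − 0.04193 × ρ
ρ = (0.3086 − 0.2034) / 0.04193 = 2.51 g/cm³

2.51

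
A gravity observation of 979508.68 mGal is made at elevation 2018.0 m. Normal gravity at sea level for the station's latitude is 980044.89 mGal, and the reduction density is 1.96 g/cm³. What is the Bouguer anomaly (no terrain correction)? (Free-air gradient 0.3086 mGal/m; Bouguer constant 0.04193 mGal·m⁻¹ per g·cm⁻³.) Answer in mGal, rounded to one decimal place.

Free-air correction = 0.3086 × 2018.0 = 622.75 mGal
Free-air anomaly = 979508.68 − 980044.89 + (622.75) = 86.54 mGal
Bouguer slab correction = 0.04193 × 1.96 × 2018.0 = 165.84 mGal
Simple Bouguer anomaly = 86.54 − (165.84) = -79.30 mGal

-79.3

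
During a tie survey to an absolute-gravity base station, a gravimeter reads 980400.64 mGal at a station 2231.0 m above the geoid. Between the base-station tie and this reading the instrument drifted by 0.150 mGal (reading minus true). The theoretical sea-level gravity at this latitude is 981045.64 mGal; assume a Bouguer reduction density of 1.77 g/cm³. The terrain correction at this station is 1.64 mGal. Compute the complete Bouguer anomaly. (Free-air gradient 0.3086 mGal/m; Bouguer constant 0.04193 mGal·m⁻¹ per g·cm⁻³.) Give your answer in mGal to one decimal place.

Drift-corrected reading = 980400.64 − (0.150) = 980400.490 mGal
Free-air correction = 0.3086 × 2231.0 = 688.49 mGal
Free-air anomaly = 980400.490 − 981045.64 + (688.49) = 43.340 mGal
Bouguer slab correction = 0.04193 × 1.77 × 2231.0 = 165.58 mGal
Simple Bouguer anomaly = 43.340 − (165.58) = -122.240 mGal
Complete Bouguer anomaly = -122.240 + 1.64 = -120.600 mGal

-120.6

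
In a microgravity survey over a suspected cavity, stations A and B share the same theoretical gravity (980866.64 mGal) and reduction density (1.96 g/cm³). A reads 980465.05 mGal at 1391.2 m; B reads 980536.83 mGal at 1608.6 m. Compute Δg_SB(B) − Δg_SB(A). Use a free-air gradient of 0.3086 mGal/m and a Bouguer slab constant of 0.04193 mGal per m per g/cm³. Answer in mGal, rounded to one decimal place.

121.0

Δg_SB(A) = 980465.05 − 980866.64 + 0.3086×1391.2 − 0.04193×1.96×1391.2 = -86.60 mGal
Δg_SB(B) = 980536.83 − 980866.64 + 0.3086×1608.6 − 0.04193×1.96×1608.6 = 34.40 mGal
Difference = 34.40 − (-86.60) = 121.00 mGal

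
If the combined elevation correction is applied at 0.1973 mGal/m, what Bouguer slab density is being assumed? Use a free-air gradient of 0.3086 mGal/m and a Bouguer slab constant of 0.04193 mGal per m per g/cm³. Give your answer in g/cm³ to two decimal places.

2.65

0.1973 = 0.3086 − 0.04193 × ρ
ρ = (0.3086 − 0.1973) / 0.04193 = 2.65 g/cm³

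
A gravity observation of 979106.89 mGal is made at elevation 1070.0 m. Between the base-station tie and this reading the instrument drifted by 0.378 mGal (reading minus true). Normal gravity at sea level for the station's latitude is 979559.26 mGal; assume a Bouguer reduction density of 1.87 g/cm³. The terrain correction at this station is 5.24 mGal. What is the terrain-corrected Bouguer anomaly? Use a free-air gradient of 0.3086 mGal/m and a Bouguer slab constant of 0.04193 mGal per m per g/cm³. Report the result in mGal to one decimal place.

Drift-corrected reading = 979106.89 − (0.378) = 979106.512 mGal
Free-air correction = 0.3086 × 1070.0 = 330.20 mGal
Free-air anomaly = 979106.512 − 979559.26 + (330.20) = -122.548 mGal
Bouguer slab correction = 0.04193 × 1.87 × 1070.0 = 83.90 mGal
Simple Bouguer anomaly = -122.548 − (83.90) = -206.448 mGal
Complete Bouguer anomaly = -206.448 + 5.24 = -201.208 mGal

-201.2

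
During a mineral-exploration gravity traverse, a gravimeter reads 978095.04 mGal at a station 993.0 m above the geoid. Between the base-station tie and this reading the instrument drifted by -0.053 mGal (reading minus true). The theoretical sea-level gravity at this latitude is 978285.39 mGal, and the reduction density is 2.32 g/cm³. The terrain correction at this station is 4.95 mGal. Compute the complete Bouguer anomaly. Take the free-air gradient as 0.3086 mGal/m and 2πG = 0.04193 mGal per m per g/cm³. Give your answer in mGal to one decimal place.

Drift-corrected reading = 978095.04 − (-0.053) = 978095.093 mGal
Free-air correction = 0.3086 × 993.0 = 306.44 mGal
Free-air anomaly = 978095.093 − 978285.39 + (306.44) = 116.143 mGal
Bouguer slab correction = 0.04193 × 2.32 × 993.0 = 96.60 mGal
Simple Bouguer anomaly = 116.143 − (96.60) = 19.543 mGal
Complete Bouguer anomaly = 19.543 + 4.95 = 24.493 mGal

24.5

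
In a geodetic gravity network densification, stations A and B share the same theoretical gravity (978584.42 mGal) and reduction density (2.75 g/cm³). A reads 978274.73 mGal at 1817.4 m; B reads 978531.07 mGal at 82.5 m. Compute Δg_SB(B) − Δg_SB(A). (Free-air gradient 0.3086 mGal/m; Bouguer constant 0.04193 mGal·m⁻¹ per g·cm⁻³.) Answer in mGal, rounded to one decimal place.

-79.0

Δg_SB(A) = 978274.73 − 978584.42 + 0.3086×1817.4 − 0.04193×2.75×1817.4 = 41.60 mGal
Δg_SB(B) = 978531.07 − 978584.42 + 0.3086×82.5 − 0.04193×2.75×82.5 = -37.40 mGal
Difference = -37.40 − (41.60) = -79.00 mGal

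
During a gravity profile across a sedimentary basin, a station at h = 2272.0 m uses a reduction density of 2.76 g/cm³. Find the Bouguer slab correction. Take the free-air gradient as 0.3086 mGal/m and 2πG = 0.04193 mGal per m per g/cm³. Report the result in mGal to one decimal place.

262.9

Bouguer slab correction = 0.04193 × 2.76 × 2272.0 = 262.9 mGal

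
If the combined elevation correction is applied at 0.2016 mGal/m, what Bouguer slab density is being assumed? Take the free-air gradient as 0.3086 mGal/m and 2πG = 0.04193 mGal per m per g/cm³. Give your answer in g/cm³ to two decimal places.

0.2016 = 0.3086 − 0.04193 × ρ
ρ = (0.3086 − 0.2016) / 0.04193 = 2.55 g/cm³

2.55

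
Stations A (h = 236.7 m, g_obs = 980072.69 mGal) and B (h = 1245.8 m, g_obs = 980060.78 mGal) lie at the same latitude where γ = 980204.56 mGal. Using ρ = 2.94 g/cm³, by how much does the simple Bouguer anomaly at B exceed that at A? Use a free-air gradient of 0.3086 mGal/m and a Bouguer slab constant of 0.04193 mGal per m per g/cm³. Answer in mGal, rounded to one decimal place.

175.1

Δg_SB(A) = 980072.69 − 980204.56 + 0.3086×236.7 − 0.04193×2.94×236.7 = -88.00 mGal
Δg_SB(B) = 980060.78 − 980204.56 + 0.3086×1245.8 − 0.04193×2.94×1245.8 = 87.10 mGal
Difference = 87.10 − (-88.00) = 175.10 mGal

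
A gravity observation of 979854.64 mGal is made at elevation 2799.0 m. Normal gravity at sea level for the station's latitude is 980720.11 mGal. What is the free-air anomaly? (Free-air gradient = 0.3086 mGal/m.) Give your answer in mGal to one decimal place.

-1.7

Free-air correction = 0.3086 × 2799.0 = 863.77 mGal
Free-air anomaly = 979854.64 − 980720.11 + (863.77) = -1.70 mGal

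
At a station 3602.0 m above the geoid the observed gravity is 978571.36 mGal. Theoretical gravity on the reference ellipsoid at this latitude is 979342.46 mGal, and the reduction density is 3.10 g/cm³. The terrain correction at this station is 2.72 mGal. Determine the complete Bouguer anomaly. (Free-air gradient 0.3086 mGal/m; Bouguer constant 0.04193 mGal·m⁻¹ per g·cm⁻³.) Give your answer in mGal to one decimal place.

Free-air correction = 0.3086 × 3602.0 = 1111.58 mGal
Free-air anomaly = 978571.36 − 979342.46 + (1111.58) = 340.48 mGal
Bouguer slab correction = 0.04193 × 3.10 × 3602.0 = 468.20 mGal
Simple Bouguer anomaly = 340.48 − (468.20) = -127.72 mGal
Complete Bouguer anomaly = -127.72 + 2.72 = -125.00 mGal

-125.0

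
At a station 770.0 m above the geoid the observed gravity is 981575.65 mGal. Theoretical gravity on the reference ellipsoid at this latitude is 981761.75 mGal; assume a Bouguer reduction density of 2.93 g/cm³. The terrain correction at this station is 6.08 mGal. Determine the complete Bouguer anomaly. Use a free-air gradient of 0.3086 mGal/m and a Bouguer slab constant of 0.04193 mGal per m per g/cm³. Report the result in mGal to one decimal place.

-37.0

Free-air correction = 0.3086 × 770.0 = 237.62 mGal
Free-air anomaly = 981575.65 − 981761.75 + (237.62) = 51.52 mGal
Bouguer slab correction = 0.04193 × 2.93 × 770.0 = 94.60 mGal
Simple Bouguer anomaly = 51.52 − (94.60) = -43.08 mGal
Complete Bouguer anomaly = -43.08 + 6.08 = -37.00 mGal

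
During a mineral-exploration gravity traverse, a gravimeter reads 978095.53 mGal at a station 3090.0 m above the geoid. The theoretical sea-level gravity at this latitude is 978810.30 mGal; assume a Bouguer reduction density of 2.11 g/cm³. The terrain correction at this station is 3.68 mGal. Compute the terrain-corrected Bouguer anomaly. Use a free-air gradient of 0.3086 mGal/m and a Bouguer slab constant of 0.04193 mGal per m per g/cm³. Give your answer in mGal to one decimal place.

-30.9

Free-air correction = 0.3086 × 3090.0 = 953.57 mGal
Free-air anomaly = 978095.53 − 978810.30 + (953.57) = 238.80 mGal
Bouguer slab correction = 0.04193 × 2.11 × 3090.0 = 273.38 mGal
Simple Bouguer anomaly = 238.80 − (273.38) = -34.58 mGal
Complete Bouguer anomaly = -34.58 + 3.68 = -30.90 mGal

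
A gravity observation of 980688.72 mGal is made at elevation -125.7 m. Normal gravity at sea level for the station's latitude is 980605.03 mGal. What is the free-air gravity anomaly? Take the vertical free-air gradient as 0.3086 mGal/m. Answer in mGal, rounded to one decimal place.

Free-air correction = 0.3086 × -125.7 = -38.79 mGal
Free-air anomaly = 980688.72 − 980605.03 + (-38.79) = 44.90 mGal

44.9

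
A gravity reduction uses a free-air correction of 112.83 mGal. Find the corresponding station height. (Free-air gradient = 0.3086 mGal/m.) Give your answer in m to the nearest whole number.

366

h = 112.83 / 0.3086 = 365.62 m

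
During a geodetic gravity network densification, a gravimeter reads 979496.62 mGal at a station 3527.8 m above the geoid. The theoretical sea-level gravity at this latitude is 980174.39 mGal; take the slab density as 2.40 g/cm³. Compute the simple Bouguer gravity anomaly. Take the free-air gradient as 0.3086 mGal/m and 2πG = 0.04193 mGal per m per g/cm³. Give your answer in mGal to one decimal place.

55.9

Free-air correction = 0.3086 × 3527.8 = 1088.68 mGal
Free-air anomaly = 979496.62 − 980174.39 + (1088.68) = 410.91 mGal
Bouguer slab correction = 0.04193 × 2.40 × 3527.8 = 355.01 mGal
Simple Bouguer anomaly = 410.91 − (355.01) = 55.90 mGal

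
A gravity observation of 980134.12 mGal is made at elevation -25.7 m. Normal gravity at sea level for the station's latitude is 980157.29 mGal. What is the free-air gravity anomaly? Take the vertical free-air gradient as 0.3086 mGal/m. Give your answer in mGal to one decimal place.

Free-air correction = 0.3086 × -25.7 = -7.93 mGal
Free-air anomaly = 980134.12 − 980157.29 + (-7.93) = -31.10 mGal

-31.1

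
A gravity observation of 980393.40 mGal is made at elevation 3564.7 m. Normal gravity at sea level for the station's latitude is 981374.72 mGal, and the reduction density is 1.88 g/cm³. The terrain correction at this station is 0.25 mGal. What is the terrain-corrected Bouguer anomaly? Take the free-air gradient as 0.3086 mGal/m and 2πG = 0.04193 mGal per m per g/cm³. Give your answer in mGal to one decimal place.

-162.0

Free-air correction = 0.3086 × 3564.7 = 1100.07 mGal
Free-air anomaly = 980393.40 − 981374.72 + (1100.07) = 118.75 mGal
Bouguer slab correction = 0.04193 × 1.88 × 3564.7 = 281.00 mGal
Simple Bouguer anomaly = 118.75 − (281.00) = -162.25 mGal
Complete Bouguer anomaly = -162.25 + 0.25 = -162.00 mGal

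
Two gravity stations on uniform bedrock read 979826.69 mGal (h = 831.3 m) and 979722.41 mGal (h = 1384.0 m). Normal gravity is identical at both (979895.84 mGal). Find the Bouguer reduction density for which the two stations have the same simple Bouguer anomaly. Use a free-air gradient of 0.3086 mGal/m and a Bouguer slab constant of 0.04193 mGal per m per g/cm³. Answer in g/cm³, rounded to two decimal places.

Δg_obs = 979722.41 − 979826.69 = -104.28 mGal over Δh = 1384.0 − 831.3 = 552.7 m
Equal Bouguer anomalies ⇒ Δg_obs + (0.3086 − 0.04193ρ)·Δh = 0
0.3086 − 0.04193ρ = −Δg_obs/Δh = 0.18867
ρ = (0.3086 − 0.18867) / 0.04193 = 2.86 g/cm³

2.86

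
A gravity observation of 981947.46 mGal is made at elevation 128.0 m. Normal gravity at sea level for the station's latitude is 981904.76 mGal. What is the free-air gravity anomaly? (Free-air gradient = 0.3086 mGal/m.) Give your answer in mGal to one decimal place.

Free-air correction = 0.3086 × 128.0 = 39.50 mGal
Free-air anomaly = 981947.46 − 981904.76 + (39.50) = 82.20 mGal

82.2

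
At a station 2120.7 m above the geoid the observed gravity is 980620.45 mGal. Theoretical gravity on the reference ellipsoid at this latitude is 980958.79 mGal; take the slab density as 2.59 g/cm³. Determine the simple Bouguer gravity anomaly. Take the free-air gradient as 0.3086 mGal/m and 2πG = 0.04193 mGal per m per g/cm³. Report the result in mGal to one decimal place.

Free-air correction = 0.3086 × 2120.7 = 654.45 mGal
Free-air anomaly = 980620.45 − 980958.79 + (654.45) = 316.11 mGal
Bouguer slab correction = 0.04193 × 2.59 × 2120.7 = 230.31 mGal
Simple Bouguer anomaly = 316.11 − (230.31) = 85.80 mGal

85.8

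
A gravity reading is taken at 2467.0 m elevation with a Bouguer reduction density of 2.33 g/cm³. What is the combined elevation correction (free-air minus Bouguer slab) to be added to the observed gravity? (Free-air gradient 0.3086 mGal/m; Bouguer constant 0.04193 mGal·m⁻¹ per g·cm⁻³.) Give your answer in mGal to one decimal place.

Combined gradient = 0.3086 − 0.04193 × 2.33 = 0.2109031 mGal/m
Combined elevation correction = 0.2109031 × 2467.0 = 520.3 mGal

520.3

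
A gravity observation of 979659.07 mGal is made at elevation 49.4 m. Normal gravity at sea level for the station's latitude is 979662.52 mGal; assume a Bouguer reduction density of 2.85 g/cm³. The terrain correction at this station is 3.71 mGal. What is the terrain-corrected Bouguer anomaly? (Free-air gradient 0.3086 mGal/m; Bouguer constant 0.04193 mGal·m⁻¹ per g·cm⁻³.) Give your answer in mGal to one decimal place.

Free-air correction = 0.3086 × 49.4 = 15.24 mGal
Free-air anomaly = 979659.07 − 979662.52 + (15.24) = 11.79 mGal
Bouguer slab correction = 0.04193 × 2.85 × 49.4 = 5.90 mGal
Simple Bouguer anomaly = 11.79 − (5.90) = 5.89 mGal
Complete Bouguer anomaly = 5.89 + 3.71 = 9.60 mGal

9.6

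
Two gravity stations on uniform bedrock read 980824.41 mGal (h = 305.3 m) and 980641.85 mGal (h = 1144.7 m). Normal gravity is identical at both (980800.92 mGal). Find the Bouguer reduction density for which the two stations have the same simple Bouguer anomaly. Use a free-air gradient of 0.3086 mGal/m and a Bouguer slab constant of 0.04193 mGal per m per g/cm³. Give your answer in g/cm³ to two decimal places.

Δg_obs = 980641.85 − 980824.41 = -182.56 mGal over Δh = 1144.7 − 305.3 = 839.4 m
Equal Bouguer anomalies ⇒ Δg_obs + (0.3086 − 0.04193ρ)·Δh = 0
0.3086 − 0.04193ρ = −Δg_obs/Δh = 0.21749
ρ = (0.3086 − 0.21749) / 0.04193 = 2.17 g/cm³

2.17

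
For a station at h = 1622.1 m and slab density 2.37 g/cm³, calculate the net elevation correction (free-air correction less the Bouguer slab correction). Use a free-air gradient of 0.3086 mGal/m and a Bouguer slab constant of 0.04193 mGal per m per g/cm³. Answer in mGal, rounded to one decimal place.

339.4

Combined gradient = 0.3086 − 0.04193 × 2.37 = 0.2092259 mGal/m
Combined elevation correction = 0.2092259 × 1622.1 = 339.4 mGal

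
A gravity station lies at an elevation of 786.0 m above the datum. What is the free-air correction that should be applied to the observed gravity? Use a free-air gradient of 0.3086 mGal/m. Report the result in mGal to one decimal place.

242.6

Free-air correction = 0.3086 × 786.0 = 242.6 mGal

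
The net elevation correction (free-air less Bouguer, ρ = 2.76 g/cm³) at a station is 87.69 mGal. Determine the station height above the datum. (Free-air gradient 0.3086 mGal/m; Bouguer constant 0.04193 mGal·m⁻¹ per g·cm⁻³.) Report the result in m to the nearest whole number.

Combined gradient = 0.3086 − 0.04193 × 2.76 = 0.1928732 mGal/m
h = 87.69 / 0.1928732 = 454.65 m

455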